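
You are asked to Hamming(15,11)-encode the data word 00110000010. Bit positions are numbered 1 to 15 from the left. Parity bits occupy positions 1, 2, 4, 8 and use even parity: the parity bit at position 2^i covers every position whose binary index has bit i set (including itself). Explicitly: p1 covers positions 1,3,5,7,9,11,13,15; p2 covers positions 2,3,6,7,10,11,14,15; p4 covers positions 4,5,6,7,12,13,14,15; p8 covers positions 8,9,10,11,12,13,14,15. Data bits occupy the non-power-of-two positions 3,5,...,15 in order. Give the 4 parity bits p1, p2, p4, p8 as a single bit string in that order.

Place data bits at non-power-of-two positions: b3=0, b5=0, b6=1, b7=1, b9=0, b10=0, b11=0, b12=0, b13=0, b14=1, b15=0.
p1 = XOR of data positions {3,5,7,9,11,13,15} = 0⊕0⊕1⊕0⊕0⊕0⊕0 = 1
p2 = XOR of data positions {3,6,7,10,11,14,15} = 0⊕1⊕1⊕0⊕0⊕1⊕0 = 1
p4 = XOR of data positions {5,6,7,12,13,14,15} = 0⊕1⊕1⊕0⊕0⊕1⊕0 = 1
p8 = XOR of data positions {9,10,11,12,13,14,15} = 0⊕0⊕0⊕0⊕0⊕1⊕0 = 1
Parity bits p1,p2,p4,p8 = 1111

1111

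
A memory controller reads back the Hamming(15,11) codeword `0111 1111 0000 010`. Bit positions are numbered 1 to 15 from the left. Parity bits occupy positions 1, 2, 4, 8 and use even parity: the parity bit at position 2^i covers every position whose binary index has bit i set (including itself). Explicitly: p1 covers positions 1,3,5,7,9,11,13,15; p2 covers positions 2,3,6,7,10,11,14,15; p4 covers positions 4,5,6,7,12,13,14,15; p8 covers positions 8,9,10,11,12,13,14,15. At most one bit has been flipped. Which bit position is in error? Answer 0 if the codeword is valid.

s1: b1⊕b3⊕b5⊕b7⊕b9⊕b11⊕b13⊕b15 = 0⊕1⊕1⊕1⊕0⊕0⊕0⊕0 = 1
s2: b2⊕b3⊕b6⊕b7⊕b10⊕b11⊕b14⊕b15 = 1⊕1⊕1⊕1⊕0⊕0⊕1⊕0 = 1
s4: b4⊕b5⊕b6⊕b7⊕b12⊕b13⊕b14⊕b15 = 1⊕1⊕1⊕1⊕0⊕0⊕1⊕0 = 1
s8: b8⊕b9⊕b10⊕b11⊕b12⊕b13⊕b14⊕b15 = 1⊕0⊕0⊕0⊕0⊕0⊕1⊕0 = 0
Syndrome (s8...s1) = 0111 → position 7.

7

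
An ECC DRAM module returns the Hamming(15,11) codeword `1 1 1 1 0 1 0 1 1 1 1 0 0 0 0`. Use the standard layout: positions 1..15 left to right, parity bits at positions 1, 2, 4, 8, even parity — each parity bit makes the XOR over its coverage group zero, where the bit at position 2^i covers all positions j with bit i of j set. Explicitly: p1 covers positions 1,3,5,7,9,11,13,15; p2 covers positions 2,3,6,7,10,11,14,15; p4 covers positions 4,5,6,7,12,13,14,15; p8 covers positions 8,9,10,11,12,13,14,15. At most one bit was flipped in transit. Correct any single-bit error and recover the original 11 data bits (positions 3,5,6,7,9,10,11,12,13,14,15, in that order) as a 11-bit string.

s1: b1⊕b3⊕b5⊕b7⊕b9⊕b11⊕b13⊕b15 = 1⊕1⊕0⊕0⊕1⊕1⊕0⊕0 = 0
s2: b2⊕b3⊕b6⊕b7⊕b10⊕b11⊕b14⊕b15 = 1⊕1⊕1⊕0⊕1⊕1⊕0⊕0 = 1
s4: b4⊕b5⊕b6⊕b7⊕b12⊕b13⊕b14⊕b15 = 1⊕0⊕1⊕0⊕0⊕0⊕0⊕0 = 0
s8: b8⊕b9⊕b10⊕b11⊕b12⊕b13⊕b14⊕b15 = 1⊕1⊕1⊕1⊕0⊕0⊕0⊕0 = 0
Syndrome (s8...s1) = 0010 → position 2.
Flip bit 2: corrected codeword = 101101011110000
Data bits at positions 3,5,6,7,9,10,11,12,13,14,15: 10101110000

10101110000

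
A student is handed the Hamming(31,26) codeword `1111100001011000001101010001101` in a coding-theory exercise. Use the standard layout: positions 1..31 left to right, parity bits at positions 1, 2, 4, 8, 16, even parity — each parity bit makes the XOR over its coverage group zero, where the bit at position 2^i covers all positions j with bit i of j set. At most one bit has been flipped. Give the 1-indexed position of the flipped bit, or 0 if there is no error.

29

s1: b1⊕b3⊕b5⊕b7⊕b9⊕b11⊕b13⊕b15⊕b17⊕b19⊕b21⊕b23⊕b25⊕b27⊕b29⊕b31 = 1⊕1⊕1⊕0⊕0⊕0⊕1⊕0⊕0⊕1⊕0⊕0⊕0⊕0⊕1⊕1 = 1
s2: b2⊕b3⊕b6⊕b7⊕b10⊕b11⊕b14⊕b15⊕b18⊕b19⊕b22⊕b23⊕b26⊕b27⊕b30⊕b31 = 1⊕1⊕0⊕0⊕1⊕0⊕0⊕0⊕0⊕1⊕1⊕0⊕0⊕0⊕0⊕1 = 0
s4: b4⊕b5⊕b6⊕b7⊕b12⊕b13⊕b14⊕b15⊕b20⊕b21⊕b22⊕b23⊕b28⊕b29⊕b30⊕b31 = 1⊕1⊕0⊕0⊕1⊕1⊕0⊕0⊕1⊕0⊕1⊕0⊕1⊕1⊕0⊕1 = 1
s8: b8⊕b9⊕b10⊕b11⊕b12⊕b13⊕b14⊕b15⊕b24⊕b25⊕b26⊕b27⊕b28⊕b29⊕b30⊕b31 = 0⊕0⊕1⊕0⊕1⊕1⊕0⊕0⊕1⊕0⊕0⊕0⊕1⊕1⊕0⊕1 = 1
s16: b16⊕b17⊕b18⊕b19⊕b20⊕b21⊕b22⊕b23⊕b24⊕b25⊕b26⊕b27⊕b28⊕b29⊕b30⊕b31 = 0⊕0⊕0⊕1⊕1⊕0⊕1⊕0⊕1⊕0⊕0⊕0⊕1⊕1⊕0⊕1 = 1
Syndrome (s16...s1) = 11101 → position 29.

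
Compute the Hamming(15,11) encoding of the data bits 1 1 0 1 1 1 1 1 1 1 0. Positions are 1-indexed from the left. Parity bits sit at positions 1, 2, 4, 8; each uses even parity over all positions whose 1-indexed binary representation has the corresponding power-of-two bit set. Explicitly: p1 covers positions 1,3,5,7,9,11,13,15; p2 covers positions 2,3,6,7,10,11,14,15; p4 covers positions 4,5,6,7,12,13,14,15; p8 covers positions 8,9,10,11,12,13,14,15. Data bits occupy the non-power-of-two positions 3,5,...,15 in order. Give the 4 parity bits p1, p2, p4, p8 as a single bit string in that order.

0110

Place data bits at non-power-of-two positions: b3=1, b5=1, b6=0, b7=1, b9=1, b10=1, b11=1, b12=1, b13=1, b14=1, b15=0.
p1 = XOR of data positions {3,5,7,9,11,13,15} = 1⊕1⊕1⊕1⊕1⊕1⊕0 = 0
p2 = XOR of data positions {3,6,7,10,11,14,15} = 1⊕0⊕1⊕1⊕1⊕1⊕0 = 1
p4 = XOR of data positions {5,6,7,12,13,14,15} = 1⊕0⊕1⊕1⊕1⊕1⊕0 = 1
p8 = XOR of data positions {9,10,11,12,13,14,15} = 1⊕1⊕1⊕1⊕1⊕1⊕0 = 0
Parity bits p1,p2,p4,p8 = 0110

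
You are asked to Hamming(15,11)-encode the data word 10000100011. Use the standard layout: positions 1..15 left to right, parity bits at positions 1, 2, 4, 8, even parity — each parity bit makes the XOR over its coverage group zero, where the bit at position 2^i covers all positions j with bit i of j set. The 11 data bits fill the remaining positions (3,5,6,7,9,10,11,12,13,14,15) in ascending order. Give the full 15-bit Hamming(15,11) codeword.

Place data bits at non-power-of-two positions: b3=1, b5=0, b6=0, b7=0, b9=0, b10=1, b11=0, b12=0, b13=0, b14=1, b15=1.
p1 = XOR of data positions {3,5,7,9,11,13,15} = 1⊕0⊕0⊕0⊕0⊕0⊕1 = 0
p2 = XOR of data positions {3,6,7,10,11,14,15} = 1⊕0⊕0⊕1⊕0⊕1⊕1 = 0
p4 = XOR of data positions {5,6,7,12,13,14,15} = 0⊕0⊕0⊕0⊕0⊕1⊕1 = 0
p8 = XOR of data positions {9,10,11,12,13,14,15} = 0⊕1⊕0⊕0⊕0⊕1⊕1 = 1
Codeword b1..b15 = 001000010100011

001000010100011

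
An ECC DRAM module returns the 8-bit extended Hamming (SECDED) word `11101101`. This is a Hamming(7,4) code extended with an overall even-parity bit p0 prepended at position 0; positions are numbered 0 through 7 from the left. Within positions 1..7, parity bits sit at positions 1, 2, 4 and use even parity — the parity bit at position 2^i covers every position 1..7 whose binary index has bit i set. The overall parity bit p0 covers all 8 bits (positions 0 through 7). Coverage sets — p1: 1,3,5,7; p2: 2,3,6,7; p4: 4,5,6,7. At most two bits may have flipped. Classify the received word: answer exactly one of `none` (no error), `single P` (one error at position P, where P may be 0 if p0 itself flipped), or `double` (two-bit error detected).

double

s1: b1⊕b3⊕b5⊕b7 = 1⊕0⊕1⊕1 = 1
s2: b2⊕b3⊕b6⊕b7 = 1⊕0⊕0⊕1 = 0
s4: b4⊕b5⊕b6⊕b7 = 1⊕1⊕0⊕1 = 1
Syndrome (s4...s1) = 101 → position 5.
Overall parity (XOR of all 8 bits, including p0): 1⊕1⊕1⊕0⊕1⊕1⊕0⊕1 = 0
Overall=0, syndrome position=5 → double-bit error detected (uncorrectable).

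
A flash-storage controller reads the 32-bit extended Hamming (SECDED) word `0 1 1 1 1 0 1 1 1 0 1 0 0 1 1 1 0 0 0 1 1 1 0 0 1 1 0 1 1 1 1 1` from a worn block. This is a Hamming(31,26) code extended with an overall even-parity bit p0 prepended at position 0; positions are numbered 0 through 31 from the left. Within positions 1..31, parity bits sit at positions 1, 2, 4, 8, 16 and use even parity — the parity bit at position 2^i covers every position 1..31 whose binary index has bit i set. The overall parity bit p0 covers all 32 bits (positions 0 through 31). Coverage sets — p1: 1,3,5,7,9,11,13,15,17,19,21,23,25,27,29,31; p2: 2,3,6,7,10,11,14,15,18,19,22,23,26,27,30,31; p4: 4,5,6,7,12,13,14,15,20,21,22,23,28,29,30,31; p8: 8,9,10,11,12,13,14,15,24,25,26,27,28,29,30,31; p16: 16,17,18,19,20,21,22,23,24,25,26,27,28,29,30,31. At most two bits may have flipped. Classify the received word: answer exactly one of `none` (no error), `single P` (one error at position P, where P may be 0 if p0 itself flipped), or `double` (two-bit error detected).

s1: b1⊕b3⊕b5⊕b7⊕b9⊕b11⊕b13⊕b15⊕b17⊕b19⊕b21⊕b23⊕b25⊕b27⊕b29⊕b31 = 1⊕1⊕0⊕1⊕0⊕0⊕1⊕1⊕0⊕1⊕1⊕0⊕1⊕1⊕1⊕1 = 1
s2: b2⊕b3⊕b6⊕b7⊕b10⊕b11⊕b14⊕b15⊕b18⊕b19⊕b22⊕b23⊕b26⊕b27⊕b30⊕b31 = 1⊕1⊕1⊕1⊕1⊕0⊕1⊕1⊕0⊕1⊕0⊕0⊕0⊕1⊕1⊕1 = 1
s4: b4⊕b5⊕b6⊕b7⊕b12⊕b13⊕b14⊕b15⊕b20⊕b21⊕b22⊕b23⊕b28⊕b29⊕b30⊕b31 = 1⊕0⊕1⊕1⊕0⊕1⊕1⊕1⊕1⊕1⊕0⊕0⊕1⊕1⊕1⊕1 = 0
s8: b8⊕b9⊕b10⊕b11⊕b12⊕b13⊕b14⊕b15⊕b24⊕b25⊕b26⊕b27⊕b28⊕b29⊕b30⊕b31 = 1⊕0⊕1⊕0⊕0⊕1⊕1⊕1⊕1⊕1⊕0⊕1⊕1⊕1⊕1⊕1 = 0
s16: b16⊕b17⊕b18⊕b19⊕b20⊕b21⊕b22⊕b23⊕b24⊕b25⊕b26⊕b27⊕b28⊕b29⊕b30⊕b31 = 0⊕0⊕0⊕1⊕1⊕1⊕0⊕0⊕1⊕1⊕0⊕1⊕1⊕1⊕1⊕1 = 0
Syndrome (s16...s1) = 00011 → position 3.
Overall parity (XOR of all 32 bits, including p0): 0⊕1⊕1⊕1⊕1⊕0⊕1⊕1⊕1⊕0⊕1⊕0⊕0⊕1⊕1⊕1⊕0⊕0⊕0⊕1⊕1⊕1⊕0⊕0⊕1⊕1⊕0⊕1⊕1⊕1⊕1⊕1 = 1
Overall=1, syndrome position=3 → single-bit error at position 3.

single 3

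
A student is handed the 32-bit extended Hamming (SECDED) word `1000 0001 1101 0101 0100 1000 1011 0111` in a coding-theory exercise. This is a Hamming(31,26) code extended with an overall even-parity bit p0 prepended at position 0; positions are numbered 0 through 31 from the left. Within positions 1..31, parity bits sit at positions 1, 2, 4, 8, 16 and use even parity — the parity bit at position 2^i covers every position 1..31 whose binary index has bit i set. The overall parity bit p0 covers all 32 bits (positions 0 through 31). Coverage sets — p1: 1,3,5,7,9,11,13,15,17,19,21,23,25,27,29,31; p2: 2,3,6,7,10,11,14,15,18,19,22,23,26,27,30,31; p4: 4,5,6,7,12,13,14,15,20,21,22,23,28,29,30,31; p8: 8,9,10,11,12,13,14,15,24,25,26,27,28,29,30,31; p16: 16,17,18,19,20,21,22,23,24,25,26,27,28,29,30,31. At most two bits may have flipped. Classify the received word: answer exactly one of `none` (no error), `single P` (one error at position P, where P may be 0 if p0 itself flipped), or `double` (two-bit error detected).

single 15

s1: b1⊕b3⊕b5⊕b7⊕b9⊕b11⊕b13⊕b15⊕b17⊕b19⊕b21⊕b23⊕b25⊕b27⊕b29⊕b31 = 0⊕0⊕0⊕1⊕1⊕1⊕1⊕1⊕1⊕0⊕0⊕0⊕0⊕1⊕1⊕1 = 1
s2: b2⊕b3⊕b6⊕b7⊕b10⊕b11⊕b14⊕b15⊕b18⊕b19⊕b22⊕b23⊕b26⊕b27⊕b30⊕b31 = 0⊕0⊕0⊕1⊕0⊕1⊕0⊕1⊕0⊕0⊕0⊕0⊕1⊕1⊕1⊕1 = 1
s4: b4⊕b5⊕b6⊕b7⊕b12⊕b13⊕b14⊕b15⊕b20⊕b21⊕b22⊕b23⊕b28⊕b29⊕b30⊕b31 = 0⊕0⊕0⊕1⊕0⊕1⊕0⊕1⊕1⊕0⊕0⊕0⊕0⊕1⊕1⊕1 = 1
s8: b8⊕b9⊕b10⊕b11⊕b12⊕b13⊕b14⊕b15⊕b24⊕b25⊕b26⊕b27⊕b28⊕b29⊕b30⊕b31 = 1⊕1⊕0⊕1⊕0⊕1⊕0⊕1⊕1⊕0⊕1⊕1⊕0⊕1⊕1⊕1 = 1
s16: b16⊕b17⊕b18⊕b19⊕b20⊕b21⊕b22⊕b23⊕b24⊕b25⊕b26⊕b27⊕b28⊕b29⊕b30⊕b31 = 0⊕1⊕0⊕0⊕1⊕0⊕0⊕0⊕1⊕0⊕1⊕1⊕0⊕1⊕1⊕1 = 0
Syndrome (s16...s1) = 01111 → position 15.
Overall parity (XOR of all 32 bits, including p0): 1⊕0⊕0⊕0⊕0⊕0⊕0⊕1⊕1⊕1⊕0⊕1⊕0⊕1⊕0⊕1⊕0⊕1⊕0⊕0⊕1⊕0⊕0⊕0⊕1⊕0⊕1⊕1⊕0⊕1⊕1⊕1 = 1
Overall=1, syndrome position=15 → single-bit error at position 15.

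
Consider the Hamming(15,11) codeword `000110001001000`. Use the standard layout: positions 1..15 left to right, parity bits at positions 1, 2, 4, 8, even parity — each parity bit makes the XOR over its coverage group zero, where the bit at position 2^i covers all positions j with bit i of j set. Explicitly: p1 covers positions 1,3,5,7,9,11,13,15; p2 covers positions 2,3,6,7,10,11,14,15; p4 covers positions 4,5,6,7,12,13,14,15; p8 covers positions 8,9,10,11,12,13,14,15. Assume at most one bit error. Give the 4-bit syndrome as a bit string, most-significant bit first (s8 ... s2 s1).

s1: b1⊕b3⊕b5⊕b7⊕b9⊕b11⊕b13⊕b15 = 0⊕0⊕1⊕0⊕1⊕0⊕0⊕0 = 0
s2: b2⊕b3⊕b6⊕b7⊕b10⊕b11⊕b14⊕b15 = 0⊕0⊕0⊕0⊕0⊕0⊕0⊕0 = 0
s4: b4⊕b5⊕b6⊕b7⊕b12⊕b13⊕b14⊕b15 = 1⊕1⊕0⊕0⊕1⊕0⊕0⊕0 = 1
s8: b8⊕b9⊕b10⊕b11⊕b12⊕b13⊕b14⊕b15 = 0⊕1⊕0⊕0⊕1⊕0⊕0⊕0 = 0
Syndrome (s8...s1) = 0100 → position 4.

0100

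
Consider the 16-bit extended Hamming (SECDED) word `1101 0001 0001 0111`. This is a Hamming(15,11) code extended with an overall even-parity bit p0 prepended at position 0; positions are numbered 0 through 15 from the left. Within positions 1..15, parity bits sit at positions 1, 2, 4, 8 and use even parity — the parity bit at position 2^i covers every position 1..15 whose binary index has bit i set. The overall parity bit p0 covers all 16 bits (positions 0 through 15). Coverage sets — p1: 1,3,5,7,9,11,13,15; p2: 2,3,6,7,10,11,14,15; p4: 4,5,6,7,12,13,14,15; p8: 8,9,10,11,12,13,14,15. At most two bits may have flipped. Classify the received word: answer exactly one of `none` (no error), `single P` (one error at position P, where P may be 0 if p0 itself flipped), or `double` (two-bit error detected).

s1: b1⊕b3⊕b5⊕b7⊕b9⊕b11⊕b13⊕b15 = 1⊕1⊕0⊕1⊕0⊕1⊕1⊕1 = 0
s2: b2⊕b3⊕b6⊕b7⊕b10⊕b11⊕b14⊕b15 = 0⊕1⊕0⊕1⊕0⊕1⊕1⊕1 = 1
s4: b4⊕b5⊕b6⊕b7⊕b12⊕b13⊕b14⊕b15 = 0⊕0⊕0⊕1⊕0⊕1⊕1⊕1 = 0
s8: b8⊕b9⊕b10⊕b11⊕b12⊕b13⊕b14⊕b15 = 0⊕0⊕0⊕1⊕0⊕1⊕1⊕1 = 0
Syndrome (s8...s1) = 0010 → position 2.
Overall parity (XOR of all 16 bits, including p0): 1⊕1⊕0⊕1⊕0⊕0⊕0⊕1⊕0⊕0⊕0⊕1⊕0⊕1⊕1⊕1 = 0
Overall=0, syndrome position=2 → double-bit error detected (uncorrectable).

double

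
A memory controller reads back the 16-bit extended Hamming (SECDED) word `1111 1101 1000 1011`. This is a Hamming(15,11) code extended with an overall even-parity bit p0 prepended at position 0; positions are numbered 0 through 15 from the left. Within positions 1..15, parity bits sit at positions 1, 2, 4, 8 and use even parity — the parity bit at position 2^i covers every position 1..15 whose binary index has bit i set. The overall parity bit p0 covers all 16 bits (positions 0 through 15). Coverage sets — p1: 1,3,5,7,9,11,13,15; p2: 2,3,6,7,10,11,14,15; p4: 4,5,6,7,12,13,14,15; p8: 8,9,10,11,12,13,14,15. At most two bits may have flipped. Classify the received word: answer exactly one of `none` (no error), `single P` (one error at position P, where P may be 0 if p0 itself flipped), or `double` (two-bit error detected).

single 3

s1: b1⊕b3⊕b5⊕b7⊕b9⊕b11⊕b13⊕b15 = 1⊕1⊕1⊕1⊕0⊕0⊕0⊕1 = 1
s2: b2⊕b3⊕b6⊕b7⊕b10⊕b11⊕b14⊕b15 = 1⊕1⊕0⊕1⊕0⊕0⊕1⊕1 = 1
s4: b4⊕b5⊕b6⊕b7⊕b12⊕b13⊕b14⊕b15 = 1⊕1⊕0⊕1⊕1⊕0⊕1⊕1 = 0
s8: b8⊕b9⊕b10⊕b11⊕b12⊕b13⊕b14⊕b15 = 1⊕0⊕0⊕0⊕1⊕0⊕1⊕1 = 0
Syndrome (s8...s1) = 0011 → position 3.
Overall parity (XOR of all 16 bits, including p0): 1⊕1⊕1⊕1⊕1⊕1⊕0⊕1⊕1⊕0⊕0⊕0⊕1⊕0⊕1⊕1 = 1
Overall=1, syndrome position=3 → single-bit error at position 3.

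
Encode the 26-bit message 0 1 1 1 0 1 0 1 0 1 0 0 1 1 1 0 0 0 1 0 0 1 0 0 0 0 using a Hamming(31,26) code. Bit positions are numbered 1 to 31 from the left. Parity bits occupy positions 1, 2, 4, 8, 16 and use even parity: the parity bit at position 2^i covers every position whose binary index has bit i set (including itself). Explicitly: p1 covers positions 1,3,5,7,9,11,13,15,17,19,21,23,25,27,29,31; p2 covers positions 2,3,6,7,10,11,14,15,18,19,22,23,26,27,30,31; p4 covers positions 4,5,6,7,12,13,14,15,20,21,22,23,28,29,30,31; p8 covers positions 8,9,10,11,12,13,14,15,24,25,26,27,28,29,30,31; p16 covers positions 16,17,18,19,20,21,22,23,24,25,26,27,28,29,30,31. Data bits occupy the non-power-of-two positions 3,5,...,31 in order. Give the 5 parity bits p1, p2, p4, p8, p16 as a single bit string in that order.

01011

Place data bits at non-power-of-two positions: b3=0, b5=1, b6=1, b7=1, b9=0, b10=1, b11=0, b12=1, b13=0, b14=1, b15=0, b17=0, b18=1, b19=1, b20=1, b21=0, b22=0, b23=0, b24=1, b25=0, b26=0, b27=1, b28=0, b29=0, b30=0, b31=0.
p1 = XOR of data positions {3,5,7,9,11,13,15,17,19,21,23,25,27,29,31} = 0⊕1⊕1⊕0⊕0⊕0⊕0⊕0⊕1⊕0⊕0⊕0⊕1⊕0⊕0 = 0
p2 = XOR of data positions {3,6,7,10,11,14,15,18,19,22,23,26,27,30,31} = 0⊕1⊕1⊕1⊕0⊕1⊕0⊕1⊕1⊕0⊕0⊕0⊕1⊕0⊕0 = 1
p4 = XOR of data positions {5,6,7,12,13,14,15,20,21,22,23,28,29,30,31} = 1⊕1⊕1⊕1⊕0⊕1⊕0⊕1⊕0⊕0⊕0⊕0⊕0⊕0⊕0 = 0
p8 = XOR of data positions {9,10,11,12,13,14,15,24,25,26,27,28,29,30,31} = 0⊕1⊕0⊕1⊕0⊕1⊕0⊕1⊕0⊕0⊕1⊕0⊕0⊕0⊕0 = 1
p16 = XOR of data positions {17,18,19,20,21,22,23,24,25,26,27,28,29,30,31} = 0⊕1⊕1⊕1⊕0⊕0⊕0⊕1⊕0⊕0⊕1⊕0⊕0⊕0⊕0 = 1
Parity bits p1,p2,p4,p8,p16 = 01011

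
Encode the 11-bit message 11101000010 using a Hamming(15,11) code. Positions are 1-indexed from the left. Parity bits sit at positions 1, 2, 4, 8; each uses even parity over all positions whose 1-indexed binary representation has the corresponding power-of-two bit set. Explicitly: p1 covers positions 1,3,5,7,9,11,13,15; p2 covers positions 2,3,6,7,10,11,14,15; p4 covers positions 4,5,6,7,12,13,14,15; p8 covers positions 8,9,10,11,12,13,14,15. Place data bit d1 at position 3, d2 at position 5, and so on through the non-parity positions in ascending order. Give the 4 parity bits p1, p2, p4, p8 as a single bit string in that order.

1110

Place data bits at non-power-of-two positions: b3=1, b5=1, b6=1, b7=0, b9=1, b10=0, b11=0, b12=0, b13=0, b14=1, b15=0.
p1 = XOR of data positions {3,5,7,9,11,13,15} = 1⊕1⊕0⊕1⊕0⊕0⊕0 = 1
p2 = XOR of data positions {3,6,7,10,11,14,15} = 1⊕1⊕0⊕0⊕0⊕1⊕0 = 1
p4 = XOR of data positions {5,6,7,12,13,14,15} = 1⊕1⊕0⊕0⊕0⊕1⊕0 = 1
p8 = XOR of data positions {9,10,11,12,13,14,15} = 1⊕0⊕0⊕0⊕0⊕1⊕0 = 0
Parity bits p1,p2,p4,p8 = 1110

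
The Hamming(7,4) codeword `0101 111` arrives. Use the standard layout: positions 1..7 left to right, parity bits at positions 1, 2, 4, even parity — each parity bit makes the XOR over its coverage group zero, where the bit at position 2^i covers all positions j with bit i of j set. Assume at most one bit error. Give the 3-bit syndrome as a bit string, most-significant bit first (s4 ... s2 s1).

s1: b1⊕b3⊕b5⊕b7 = 0⊕0⊕1⊕1 = 0
s2: b2⊕b3⊕b6⊕b7 = 1⊕0⊕1⊕1 = 1
s4: b4⊕b5⊕b6⊕b7 = 1⊕1⊕1⊕1 = 0
Syndrome (s4...s1) = 010 → position 2.

010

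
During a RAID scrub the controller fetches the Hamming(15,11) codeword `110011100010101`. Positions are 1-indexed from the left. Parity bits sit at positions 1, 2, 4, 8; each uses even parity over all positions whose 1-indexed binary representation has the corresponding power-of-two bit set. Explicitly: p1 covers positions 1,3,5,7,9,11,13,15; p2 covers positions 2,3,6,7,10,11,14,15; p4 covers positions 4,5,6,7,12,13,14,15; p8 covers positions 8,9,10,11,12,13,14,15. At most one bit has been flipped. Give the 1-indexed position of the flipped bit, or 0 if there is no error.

s1: b1⊕b3⊕b5⊕b7⊕b9⊕b11⊕b13⊕b15 = 1⊕0⊕1⊕1⊕0⊕1⊕1⊕1 = 0
s2: b2⊕b3⊕b6⊕b7⊕b10⊕b11⊕b14⊕b15 = 1⊕0⊕1⊕1⊕0⊕1⊕0⊕1 = 1
s4: b4⊕b5⊕b6⊕b7⊕b12⊕b13⊕b14⊕b15 = 0⊕1⊕1⊕1⊕0⊕1⊕0⊕1 = 1
s8: b8⊕b9⊕b10⊕b11⊕b12⊕b13⊕b14⊕b15 = 0⊕0⊕0⊕1⊕0⊕1⊕0⊕1 = 1
Syndrome (s8...s1) = 1110 → position 14.

14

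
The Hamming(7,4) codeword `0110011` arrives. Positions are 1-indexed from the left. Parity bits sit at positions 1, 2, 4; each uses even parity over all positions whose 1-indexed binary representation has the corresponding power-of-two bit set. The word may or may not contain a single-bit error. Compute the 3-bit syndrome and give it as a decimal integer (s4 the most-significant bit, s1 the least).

s1: b1⊕b3⊕b5⊕b7 = 0⊕1⊕0⊕1 = 0
s2: b2⊕b3⊕b6⊕b7 = 1⊕1⊕1⊕1 = 0
s4: b4⊕b5⊕b6⊕b7 = 0⊕0⊕1⊕1 = 0
Syndrome (s4...s1) = 000 → position 0 (no error).

0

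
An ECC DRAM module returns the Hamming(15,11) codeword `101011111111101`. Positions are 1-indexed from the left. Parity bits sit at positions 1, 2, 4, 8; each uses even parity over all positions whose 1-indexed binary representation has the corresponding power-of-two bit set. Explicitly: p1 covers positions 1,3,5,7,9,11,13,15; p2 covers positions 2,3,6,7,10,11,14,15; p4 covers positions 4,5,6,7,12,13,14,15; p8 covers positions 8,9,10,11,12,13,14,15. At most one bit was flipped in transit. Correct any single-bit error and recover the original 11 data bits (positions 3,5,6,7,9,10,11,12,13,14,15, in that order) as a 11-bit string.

11111111101

s1: b1⊕b3⊕b5⊕b7⊕b9⊕b11⊕b13⊕b15 = 1⊕1⊕1⊕1⊕1⊕1⊕1⊕1 = 0
s2: b2⊕b3⊕b6⊕b7⊕b10⊕b11⊕b14⊕b15 = 0⊕1⊕1⊕1⊕1⊕1⊕0⊕1 = 0
s4: b4⊕b5⊕b6⊕b7⊕b12⊕b13⊕b14⊕b15 = 0⊕1⊕1⊕1⊕1⊕1⊕0⊕1 = 0
s8: b8⊕b9⊕b10⊕b11⊕b12⊕b13⊕b14⊕b15 = 1⊕1⊕1⊕1⊕1⊕1⊕0⊕1 = 1
Syndrome (s8...s1) = 1000 → position 8.
Flip bit 8: corrected codeword = 101011101111101
Data bits at positions 3,5,6,7,9,10,11,12,13,14,15: 11111111101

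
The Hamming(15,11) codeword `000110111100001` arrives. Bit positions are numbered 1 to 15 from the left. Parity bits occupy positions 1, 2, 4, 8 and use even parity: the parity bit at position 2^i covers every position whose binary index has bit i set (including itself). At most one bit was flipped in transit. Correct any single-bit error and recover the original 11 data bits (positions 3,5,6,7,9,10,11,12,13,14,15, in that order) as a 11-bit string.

01011100001

s1: b1⊕b3⊕b5⊕b7⊕b9⊕b11⊕b13⊕b15 = 0⊕0⊕1⊕1⊕1⊕0⊕0⊕1 = 0
s2: b2⊕b3⊕b6⊕b7⊕b10⊕b11⊕b14⊕b15 = 0⊕0⊕0⊕1⊕1⊕0⊕0⊕1 = 1
s4: b4⊕b5⊕b6⊕b7⊕b12⊕b13⊕b14⊕b15 = 1⊕1⊕0⊕1⊕0⊕0⊕0⊕1 = 0
s8: b8⊕b9⊕b10⊕b11⊕b12⊕b13⊕b14⊕b15 = 1⊕1⊕1⊕0⊕0⊕0⊕0⊕1 = 0
Syndrome (s8...s1) = 0010 → position 2.
Flip bit 2: corrected codeword = 010110111100001
Data bits at positions 3,5,6,7,9,10,11,12,13,14,15: 01011100001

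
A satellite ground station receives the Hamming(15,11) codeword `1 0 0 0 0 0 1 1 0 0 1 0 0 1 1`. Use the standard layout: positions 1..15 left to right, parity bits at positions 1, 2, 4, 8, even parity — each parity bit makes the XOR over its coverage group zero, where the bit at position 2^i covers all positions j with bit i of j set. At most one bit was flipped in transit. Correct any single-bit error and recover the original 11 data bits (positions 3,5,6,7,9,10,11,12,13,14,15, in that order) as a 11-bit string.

00010010011

s1: b1⊕b3⊕b5⊕b7⊕b9⊕b11⊕b13⊕b15 = 1⊕0⊕0⊕1⊕0⊕1⊕0⊕1 = 0
s2: b2⊕b3⊕b6⊕b7⊕b10⊕b11⊕b14⊕b15 = 0⊕0⊕0⊕1⊕0⊕1⊕1⊕1 = 0
s4: b4⊕b5⊕b6⊕b7⊕b12⊕b13⊕b14⊕b15 = 0⊕0⊕0⊕1⊕0⊕0⊕1⊕1 = 1
s8: b8⊕b9⊕b10⊕b11⊕b12⊕b13⊕b14⊕b15 = 1⊕0⊕0⊕1⊕0⊕0⊕1⊕1 = 0
Syndrome (s8...s1) = 0100 → position 4.
Flip bit 4: corrected codeword = 100100110010011
Data bits at positions 3,5,6,7,9,10,11,12,13,14,15: 00010010011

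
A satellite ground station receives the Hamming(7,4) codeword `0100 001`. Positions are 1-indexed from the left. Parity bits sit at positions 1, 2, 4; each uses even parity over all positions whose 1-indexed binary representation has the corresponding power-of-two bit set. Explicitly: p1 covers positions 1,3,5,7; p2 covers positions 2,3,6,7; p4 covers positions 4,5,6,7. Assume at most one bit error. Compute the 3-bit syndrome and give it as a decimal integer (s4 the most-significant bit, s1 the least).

s1: b1⊕b3⊕b5⊕b7 = 0⊕0⊕0⊕1 = 1
s2: b2⊕b3⊕b6⊕b7 = 1⊕0⊕0⊕1 = 0
s4: b4⊕b5⊕b6⊕b7 = 0⊕0⊕0⊕1 = 1
Syndrome (s4...s1) = 101 → position 5.

5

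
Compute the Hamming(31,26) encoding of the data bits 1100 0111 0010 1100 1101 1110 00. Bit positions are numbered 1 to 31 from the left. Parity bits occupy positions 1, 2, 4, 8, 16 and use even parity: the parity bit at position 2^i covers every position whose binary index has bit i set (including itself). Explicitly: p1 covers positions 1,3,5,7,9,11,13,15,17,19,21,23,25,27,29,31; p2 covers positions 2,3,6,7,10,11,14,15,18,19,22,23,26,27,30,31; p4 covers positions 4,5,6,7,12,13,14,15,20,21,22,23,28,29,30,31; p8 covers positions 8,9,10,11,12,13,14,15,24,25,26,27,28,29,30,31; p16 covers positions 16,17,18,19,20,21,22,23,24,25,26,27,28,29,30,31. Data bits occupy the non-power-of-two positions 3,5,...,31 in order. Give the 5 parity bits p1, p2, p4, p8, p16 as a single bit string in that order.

Place data bits at non-power-of-two positions: b3=1, b5=1, b6=0, b7=0, b9=0, b10=1, b11=1, b12=1, b13=0, b14=0, b15=1, b17=0, b18=1, b19=1, b20=0, b21=0, b22=1, b23=1, b24=0, b25=1, b26=1, b27=1, b28=1, b29=0, b30=0, b31=0.
p1 = XOR of data positions {3,5,7,9,11,13,15,17,19,21,23,25,27,29,31} = 1⊕1⊕0⊕0⊕1⊕0⊕1⊕0⊕1⊕0⊕1⊕1⊕1⊕0⊕0 = 0
p2 = XOR of data positions {3,6,7,10,11,14,15,18,19,22,23,26,27,30,31} = 1⊕0⊕0⊕1⊕1⊕0⊕1⊕1⊕1⊕1⊕1⊕1⊕1⊕0⊕0 = 0
p4 = XOR of data positions {5,6,7,12,13,14,15,20,21,22,23,28,29,30,31} = 1⊕0⊕0⊕1⊕0⊕0⊕1⊕0⊕0⊕1⊕1⊕1⊕0⊕0⊕0 = 0
p8 = XOR of data positions {9,10,11,12,13,14,15,24,25,26,27,28,29,30,31} = 0⊕1⊕1⊕1⊕0⊕0⊕1⊕0⊕1⊕1⊕1⊕1⊕0⊕0⊕0 = 0
p16 = XOR of data positions {17,18,19,20,21,22,23,24,25,26,27,28,29,30,31} = 0⊕1⊕1⊕0⊕0⊕1⊕1⊕0⊕1⊕1⊕1⊕1⊕0⊕0⊕0 = 0
Parity bits p1,p2,p4,p8,p16 = 00000

00000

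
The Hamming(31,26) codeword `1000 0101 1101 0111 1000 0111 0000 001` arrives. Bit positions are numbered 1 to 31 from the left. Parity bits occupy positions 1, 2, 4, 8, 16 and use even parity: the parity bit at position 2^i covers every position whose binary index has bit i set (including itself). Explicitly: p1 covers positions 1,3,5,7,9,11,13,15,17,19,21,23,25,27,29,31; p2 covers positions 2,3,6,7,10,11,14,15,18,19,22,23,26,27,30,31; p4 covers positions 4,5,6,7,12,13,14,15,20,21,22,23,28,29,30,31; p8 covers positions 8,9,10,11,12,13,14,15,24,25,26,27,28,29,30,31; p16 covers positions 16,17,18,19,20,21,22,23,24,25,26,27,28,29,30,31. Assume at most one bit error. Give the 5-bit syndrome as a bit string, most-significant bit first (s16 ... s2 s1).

00110

s1: b1⊕b3⊕b5⊕b7⊕b9⊕b11⊕b13⊕b15⊕b17⊕b19⊕b21⊕b23⊕b25⊕b27⊕b29⊕b31 = 1⊕0⊕0⊕0⊕1⊕0⊕0⊕1⊕1⊕0⊕0⊕1⊕0⊕0⊕0⊕1 = 0
s2: b2⊕b3⊕b6⊕b7⊕b10⊕b11⊕b14⊕b15⊕b18⊕b19⊕b22⊕b23⊕b26⊕b27⊕b30⊕b31 = 0⊕0⊕1⊕0⊕1⊕0⊕1⊕1⊕0⊕0⊕1⊕1⊕0⊕0⊕0⊕1 = 1
s4: b4⊕b5⊕b6⊕b7⊕b12⊕b13⊕b14⊕b15⊕b20⊕b21⊕b22⊕b23⊕b28⊕b29⊕b30⊕b31 = 0⊕0⊕1⊕0⊕1⊕0⊕1⊕1⊕0⊕0⊕1⊕1⊕0⊕0⊕0⊕1 = 1
s8: b8⊕b9⊕b10⊕b11⊕b12⊕b13⊕b14⊕b15⊕b24⊕b25⊕b26⊕b27⊕b28⊕b29⊕b30⊕b31 = 1⊕1⊕1⊕0⊕1⊕0⊕1⊕1⊕1⊕0⊕0⊕0⊕0⊕0⊕0⊕1 = 0
s16: b16⊕b17⊕b18⊕b19⊕b20⊕b21⊕b22⊕b23⊕b24⊕b25⊕b26⊕b27⊕b28⊕b29⊕b30⊕b31 = 1⊕1⊕0⊕0⊕0⊕0⊕1⊕1⊕1⊕0⊕0⊕0⊕0⊕0⊕0⊕1 = 0
Syndrome (s16...s1) = 00110 → position 6.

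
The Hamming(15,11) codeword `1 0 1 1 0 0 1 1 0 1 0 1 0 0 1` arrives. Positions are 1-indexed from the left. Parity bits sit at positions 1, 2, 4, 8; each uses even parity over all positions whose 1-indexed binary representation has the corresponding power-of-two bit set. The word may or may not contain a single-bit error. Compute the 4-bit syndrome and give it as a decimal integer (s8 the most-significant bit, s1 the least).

s1: b1⊕b3⊕b5⊕b7⊕b9⊕b11⊕b13⊕b15 = 1⊕1⊕0⊕1⊕0⊕0⊕0⊕1 = 0
s2: b2⊕b3⊕b6⊕b7⊕b10⊕b11⊕b14⊕b15 = 0⊕1⊕0⊕1⊕1⊕0⊕0⊕1 = 0
s4: b4⊕b5⊕b6⊕b7⊕b12⊕b13⊕b14⊕b15 = 1⊕0⊕0⊕1⊕1⊕0⊕0⊕1 = 0
s8: b8⊕b9⊕b10⊕b11⊕b12⊕b13⊕b14⊕b15 = 1⊕0⊕1⊕0⊕1⊕0⊕0⊕1 = 0
Syndrome (s8...s1) = 0000 → position 0 (no error).

0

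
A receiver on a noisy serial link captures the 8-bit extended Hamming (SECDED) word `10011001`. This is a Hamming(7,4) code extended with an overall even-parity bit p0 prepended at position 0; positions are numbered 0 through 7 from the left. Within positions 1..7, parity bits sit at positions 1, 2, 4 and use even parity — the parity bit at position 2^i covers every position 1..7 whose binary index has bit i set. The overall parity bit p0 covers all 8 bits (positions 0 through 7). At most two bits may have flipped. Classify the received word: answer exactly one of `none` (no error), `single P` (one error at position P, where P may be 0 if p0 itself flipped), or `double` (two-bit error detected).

none

s1: b1⊕b3⊕b5⊕b7 = 0⊕1⊕0⊕1 = 0
s2: b2⊕b3⊕b6⊕b7 = 0⊕1⊕0⊕1 = 0
s4: b4⊕b5⊕b6⊕b7 = 1⊕0⊕0⊕1 = 0
Syndrome (s4...s1) = 000 → position 0 (no error).
Overall parity (XOR of all 8 bits, including p0): 1⊕0⊕0⊕1⊕1⊕0⊕0⊕1 = 0
Overall=0, syndrome position=0 → no error.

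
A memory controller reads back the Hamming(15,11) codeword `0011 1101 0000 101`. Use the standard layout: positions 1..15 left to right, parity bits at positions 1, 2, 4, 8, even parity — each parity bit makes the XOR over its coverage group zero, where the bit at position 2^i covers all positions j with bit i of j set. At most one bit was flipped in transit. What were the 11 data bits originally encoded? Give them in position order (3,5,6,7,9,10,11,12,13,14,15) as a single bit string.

11100000111

s1: b1⊕b3⊕b5⊕b7⊕b9⊕b11⊕b13⊕b15 = 0⊕1⊕1⊕0⊕0⊕0⊕1⊕1 = 0
s2: b2⊕b3⊕b6⊕b7⊕b10⊕b11⊕b14⊕b15 = 0⊕1⊕1⊕0⊕0⊕0⊕0⊕1 = 1
s4: b4⊕b5⊕b6⊕b7⊕b12⊕b13⊕b14⊕b15 = 1⊕1⊕1⊕0⊕0⊕1⊕0⊕1 = 1
s8: b8⊕b9⊕b10⊕b11⊕b12⊕b13⊕b14⊕b15 = 1⊕0⊕0⊕0⊕0⊕1⊕0⊕1 = 1
Syndrome (s8...s1) = 1110 → position 14.
Flip bit 14: corrected codeword = 001111010000111
Data bits at positions 3,5,6,7,9,10,11,12,13,14,15: 11100000111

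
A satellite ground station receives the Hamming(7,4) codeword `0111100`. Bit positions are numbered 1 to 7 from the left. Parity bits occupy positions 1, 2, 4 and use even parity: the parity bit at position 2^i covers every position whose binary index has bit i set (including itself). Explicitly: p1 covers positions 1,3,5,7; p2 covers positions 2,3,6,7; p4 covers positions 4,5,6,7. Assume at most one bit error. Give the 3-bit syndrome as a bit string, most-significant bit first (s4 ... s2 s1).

s1: b1⊕b3⊕b5⊕b7 = 0⊕1⊕1⊕0 = 0
s2: b2⊕b3⊕b6⊕b7 = 1⊕1⊕0⊕0 = 0
s4: b4⊕b5⊕b6⊕b7 = 1⊕1⊕0⊕0 = 0
Syndrome (s4...s1) = 000 → position 0 (no error).

000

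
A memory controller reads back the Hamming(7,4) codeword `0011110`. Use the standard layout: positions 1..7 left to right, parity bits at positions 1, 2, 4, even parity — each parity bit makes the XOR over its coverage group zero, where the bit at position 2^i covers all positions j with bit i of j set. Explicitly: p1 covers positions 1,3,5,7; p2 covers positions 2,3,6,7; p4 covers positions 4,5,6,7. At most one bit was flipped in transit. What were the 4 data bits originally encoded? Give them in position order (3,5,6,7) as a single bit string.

1110

s1: b1⊕b3⊕b5⊕b7 = 0⊕1⊕1⊕0 = 0
s2: b2⊕b3⊕b6⊕b7 = 0⊕1⊕1⊕0 = 0
s4: b4⊕b5⊕b6⊕b7 = 1⊕1⊕1⊕0 = 1
Syndrome (s4...s1) = 100 → position 4.
Flip bit 4: corrected codeword = 0010110
Data bits at positions 3,5,6,7: 1110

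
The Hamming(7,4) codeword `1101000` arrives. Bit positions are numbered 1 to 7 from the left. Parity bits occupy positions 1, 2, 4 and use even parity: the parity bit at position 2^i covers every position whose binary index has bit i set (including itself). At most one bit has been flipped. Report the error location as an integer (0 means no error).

s1: b1⊕b3⊕b5⊕b7 = 1⊕0⊕0⊕0 = 1
s2: b2⊕b3⊕b6⊕b7 = 1⊕0⊕0⊕0 = 1
s4: b4⊕b5⊕b6⊕b7 = 1⊕0⊕0⊕0 = 1
Syndrome (s4...s1) = 111 → position 7.

7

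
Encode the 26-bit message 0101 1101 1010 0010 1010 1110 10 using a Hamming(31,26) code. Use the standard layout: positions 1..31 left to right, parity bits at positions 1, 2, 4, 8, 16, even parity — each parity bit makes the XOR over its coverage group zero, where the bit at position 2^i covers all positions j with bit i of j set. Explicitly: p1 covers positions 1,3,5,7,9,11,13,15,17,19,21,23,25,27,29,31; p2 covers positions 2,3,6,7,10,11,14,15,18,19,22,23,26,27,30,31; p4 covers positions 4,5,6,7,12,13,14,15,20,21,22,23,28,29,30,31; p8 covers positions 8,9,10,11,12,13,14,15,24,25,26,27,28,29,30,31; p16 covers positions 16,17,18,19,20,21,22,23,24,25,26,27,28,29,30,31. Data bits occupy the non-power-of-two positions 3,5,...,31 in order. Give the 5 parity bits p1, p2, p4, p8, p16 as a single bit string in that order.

Place data bits at non-power-of-two positions: b3=0, b5=1, b6=0, b7=1, b9=1, b10=1, b11=0, b12=1, b13=1, b14=0, b15=1, b17=0, b18=0, b19=0, b20=1, b21=0, b22=1, b23=0, b24=1, b25=0, b26=1, b27=1, b28=1, b29=0, b30=1, b31=0.
p1 = XOR of data positions {3,5,7,9,11,13,15,17,19,21,23,25,27,29,31} = 0⊕1⊕1⊕1⊕0⊕1⊕1⊕0⊕0⊕0⊕0⊕0⊕1⊕0⊕0 = 0
p2 = XOR of data positions {3,6,7,10,11,14,15,18,19,22,23,26,27,30,31} = 0⊕0⊕1⊕1⊕0⊕0⊕1⊕0⊕0⊕1⊕0⊕1⊕1⊕1⊕0 = 1
p4 = XOR of data positions {5,6,7,12,13,14,15,20,21,22,23,28,29,30,31} = 1⊕0⊕1⊕1⊕1⊕0⊕1⊕1⊕0⊕1⊕0⊕1⊕0⊕1⊕0 = 1
p8 = XOR of data positions {9,10,11,12,13,14,15,24,25,26,27,28,29,30,31} = 1⊕1⊕0⊕1⊕1⊕0⊕1⊕1⊕0⊕1⊕1⊕1⊕0⊕1⊕0 = 0
p16 = XOR of data positions {17,18,19,20,21,22,23,24,25,26,27,28,29,30,31} = 0⊕0⊕0⊕1⊕0⊕1⊕0⊕1⊕0⊕1⊕1⊕1⊕0⊕1⊕0 = 1
Parity bits p1,p2,p4,p8,p16 = 01101

01101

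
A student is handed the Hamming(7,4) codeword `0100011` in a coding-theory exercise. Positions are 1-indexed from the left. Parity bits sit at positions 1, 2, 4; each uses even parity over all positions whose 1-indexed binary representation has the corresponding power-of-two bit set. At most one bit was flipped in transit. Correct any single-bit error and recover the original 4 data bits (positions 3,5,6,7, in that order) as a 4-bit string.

1011

s1: b1⊕b3⊕b5⊕b7 = 0⊕0⊕0⊕1 = 1
s2: b2⊕b3⊕b6⊕b7 = 1⊕0⊕1⊕1 = 1
s4: b4⊕b5⊕b6⊕b7 = 0⊕0⊕1⊕1 = 0
Syndrome (s4...s1) = 011 → position 3.
Flip bit 3: corrected codeword = 0110011
Data bits at positions 3,5,6,7: 1011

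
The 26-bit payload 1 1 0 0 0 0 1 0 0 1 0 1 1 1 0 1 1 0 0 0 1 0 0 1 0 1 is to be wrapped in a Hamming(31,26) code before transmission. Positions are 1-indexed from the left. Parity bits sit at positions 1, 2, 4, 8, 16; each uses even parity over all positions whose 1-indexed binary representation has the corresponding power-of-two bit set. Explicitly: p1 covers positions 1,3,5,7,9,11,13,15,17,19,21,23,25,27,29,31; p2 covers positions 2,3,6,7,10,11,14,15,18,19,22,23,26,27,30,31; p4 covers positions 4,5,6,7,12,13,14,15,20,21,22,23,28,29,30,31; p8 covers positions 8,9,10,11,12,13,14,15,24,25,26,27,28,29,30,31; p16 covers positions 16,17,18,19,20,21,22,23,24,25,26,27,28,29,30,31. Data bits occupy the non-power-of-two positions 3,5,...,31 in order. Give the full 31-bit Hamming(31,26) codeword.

Place data bits at non-power-of-two positions: b3=1, b5=1, b6=0, b7=0, b9=0, b10=0, b11=1, b12=0, b13=0, b14=1, b15=0, b17=1, b18=1, b19=1, b20=0, b21=1, b22=1, b23=0, b24=0, b25=0, b26=1, b27=0, b28=0, b29=1, b30=0, b31=1.
p1 = XOR of data positions {3,5,7,9,11,13,15,17,19,21,23,25,27,29,31} = 1⊕1⊕0⊕0⊕1⊕0⊕0⊕1⊕1⊕1⊕0⊕0⊕0⊕1⊕1 = 0
p2 = XOR of data positions {3,6,7,10,11,14,15,18,19,22,23,26,27,30,31} = 1⊕0⊕0⊕0⊕1⊕1⊕0⊕1⊕1⊕1⊕0⊕1⊕0⊕0⊕1 = 0
p4 = XOR of data positions {5,6,7,12,13,14,15,20,21,22,23,28,29,30,31} = 1⊕0⊕0⊕0⊕0⊕1⊕0⊕0⊕1⊕1⊕0⊕0⊕1⊕0⊕1 = 0
p8 = XOR of data positions {9,10,11,12,13,14,15,24,25,26,27,28,29,30,31} = 0⊕0⊕1⊕0⊕0⊕1⊕0⊕0⊕0⊕1⊕0⊕0⊕1⊕0⊕1 = 1
p16 = XOR of data positions {17,18,19,20,21,22,23,24,25,26,27,28,29,30,31} = 1⊕1⊕1⊕0⊕1⊕1⊕0⊕0⊕0⊕1⊕0⊕0⊕1⊕0⊕1 = 0
Codeword b1..b31 = 0010100100100100111011000100101

0010100100100100111011000100101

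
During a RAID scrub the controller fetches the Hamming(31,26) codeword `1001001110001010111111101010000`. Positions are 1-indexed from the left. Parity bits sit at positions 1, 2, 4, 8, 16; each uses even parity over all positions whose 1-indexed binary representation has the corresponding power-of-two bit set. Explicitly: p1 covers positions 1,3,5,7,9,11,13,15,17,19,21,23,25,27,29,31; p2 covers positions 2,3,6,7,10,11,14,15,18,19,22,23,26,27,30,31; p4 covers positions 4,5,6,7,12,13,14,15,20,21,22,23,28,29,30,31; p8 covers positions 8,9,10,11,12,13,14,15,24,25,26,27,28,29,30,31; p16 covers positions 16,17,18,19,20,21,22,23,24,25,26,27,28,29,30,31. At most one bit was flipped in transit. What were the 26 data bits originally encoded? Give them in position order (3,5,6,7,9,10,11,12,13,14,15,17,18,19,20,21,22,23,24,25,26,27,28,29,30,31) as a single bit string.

s1: b1⊕b3⊕b5⊕b7⊕b9⊕b11⊕b13⊕b15⊕b17⊕b19⊕b21⊕b23⊕b25⊕b27⊕b29⊕b31 = 1⊕0⊕0⊕1⊕1⊕0⊕1⊕1⊕1⊕1⊕1⊕1⊕1⊕1⊕0⊕0 = 1
s2: b2⊕b3⊕b6⊕b7⊕b10⊕b11⊕b14⊕b15⊕b18⊕b19⊕b22⊕b23⊕b26⊕b27⊕b30⊕b31 = 0⊕0⊕0⊕1⊕0⊕0⊕0⊕1⊕1⊕1⊕1⊕1⊕0⊕1⊕0⊕0 = 1
s4: b4⊕b5⊕b6⊕b7⊕b12⊕b13⊕b14⊕b15⊕b20⊕b21⊕b22⊕b23⊕b28⊕b29⊕b30⊕b31 = 1⊕0⊕0⊕1⊕0⊕1⊕0⊕1⊕1⊕1⊕1⊕1⊕0⊕0⊕0⊕0 = 0
s8: b8⊕b9⊕b10⊕b11⊕b12⊕b13⊕b14⊕b15⊕b24⊕b25⊕b26⊕b27⊕b28⊕b29⊕b30⊕b31 = 1⊕1⊕0⊕0⊕0⊕1⊕0⊕1⊕0⊕1⊕0⊕1⊕0⊕0⊕0⊕0 = 0
s16: b16⊕b17⊕b18⊕b19⊕b20⊕b21⊕b22⊕b23⊕b24⊕b25⊕b26⊕b27⊕b28⊕b29⊕b30⊕b31 = 0⊕1⊕1⊕1⊕1⊕1⊕1⊕1⊕0⊕1⊕0⊕1⊕0⊕0⊕0⊕0 = 1
Syndrome (s16...s1) = 10011 → position 19.
Flip bit 19: corrected codeword = 1001001110001010110111101010000
Data bits at positions 3,5,6,7,9,10,11,12,13,14,15,17,18,19,20,21,22,23,24,25,26,27,28,29,30,31: 00011000101110111101010000

00011000101110111101010000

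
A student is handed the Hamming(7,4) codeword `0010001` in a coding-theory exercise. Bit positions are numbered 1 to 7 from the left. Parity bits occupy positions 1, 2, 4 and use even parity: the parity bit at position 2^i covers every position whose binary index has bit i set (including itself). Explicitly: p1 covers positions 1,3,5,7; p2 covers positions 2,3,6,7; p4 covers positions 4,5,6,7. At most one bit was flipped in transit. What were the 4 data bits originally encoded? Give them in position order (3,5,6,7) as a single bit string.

s1: b1⊕b3⊕b5⊕b7 = 0⊕1⊕0⊕1 = 0
s2: b2⊕b3⊕b6⊕b7 = 0⊕1⊕0⊕1 = 0
s4: b4⊕b5⊕b6⊕b7 = 0⊕0⊕0⊕1 = 1
Syndrome (s4...s1) = 100 → position 4.
Flip bit 4: corrected codeword = 0011001
Data bits at positions 3,5,6,7: 1001

1001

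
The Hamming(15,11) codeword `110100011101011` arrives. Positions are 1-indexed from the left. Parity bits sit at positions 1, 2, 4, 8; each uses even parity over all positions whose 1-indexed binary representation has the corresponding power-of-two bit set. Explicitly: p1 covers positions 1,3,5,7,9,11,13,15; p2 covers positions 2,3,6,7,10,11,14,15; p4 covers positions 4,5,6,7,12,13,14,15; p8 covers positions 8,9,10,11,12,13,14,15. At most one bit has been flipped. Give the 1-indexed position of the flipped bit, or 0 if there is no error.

s1: b1⊕b3⊕b5⊕b7⊕b9⊕b11⊕b13⊕b15 = 1⊕0⊕0⊕0⊕1⊕0⊕0⊕1 = 1
s2: b2⊕b3⊕b6⊕b7⊕b10⊕b11⊕b14⊕b15 = 1⊕0⊕0⊕0⊕1⊕0⊕1⊕1 = 0
s4: b4⊕b5⊕b6⊕b7⊕b12⊕b13⊕b14⊕b15 = 1⊕0⊕0⊕0⊕1⊕0⊕1⊕1 = 0
s8: b8⊕b9⊕b10⊕b11⊕b12⊕b13⊕b14⊕b15 = 1⊕1⊕1⊕0⊕1⊕0⊕1⊕1 = 0
Syndrome (s8...s1) = 0001 → position 1.

1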